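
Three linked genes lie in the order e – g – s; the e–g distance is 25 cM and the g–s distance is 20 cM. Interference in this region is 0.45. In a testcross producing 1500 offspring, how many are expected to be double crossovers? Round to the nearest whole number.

Map distances give recombination frequencies of 0.250 and 0.200 for the two intervals.
With interference 0.45 (so coincidence = 0.55), expected double-crossover frequency = 0.250 × 0.200 × 0.55 = 0.02750.
Expected number = 0.02750 × 1500 = 41.25 ≈ 41.

41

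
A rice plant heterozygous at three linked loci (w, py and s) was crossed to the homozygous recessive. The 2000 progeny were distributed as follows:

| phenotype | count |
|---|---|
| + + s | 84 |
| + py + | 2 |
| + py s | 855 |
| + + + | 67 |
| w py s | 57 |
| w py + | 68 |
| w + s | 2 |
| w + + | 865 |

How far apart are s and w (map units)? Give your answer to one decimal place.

6.4 map units

The two most frequent reciprocal classes, w + + and + py s, are the parental types, so the F1 was w + + / + py s.
The two rarest classes, w + s and + py +, are the double crossovers. Comparing them with the parentals, only the s allele has switched, so s is the middle locus and the order is w – s – py.
Crossovers in the w–s interval produce the single-crossover classes + + + and w py s (67 + 57 = 124) plus the double crossovers (4).
RF(w–s) = (124 + 4) / 2000 = 128/2000 = 0.0640 → 6.4 map units.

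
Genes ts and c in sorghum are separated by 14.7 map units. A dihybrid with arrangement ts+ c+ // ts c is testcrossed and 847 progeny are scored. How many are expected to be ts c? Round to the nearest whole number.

A map distance of 14.7 map units corresponds to a recombination frequency of 0.147.
The F1 is ts+ c+ / ts c, so ts c is a parental gamete class with expected frequency (1 − r)/2 = 0.853/2 = 0.4265.
Expected number = 0.4265 × 847 = 361.25 ≈ 361.

361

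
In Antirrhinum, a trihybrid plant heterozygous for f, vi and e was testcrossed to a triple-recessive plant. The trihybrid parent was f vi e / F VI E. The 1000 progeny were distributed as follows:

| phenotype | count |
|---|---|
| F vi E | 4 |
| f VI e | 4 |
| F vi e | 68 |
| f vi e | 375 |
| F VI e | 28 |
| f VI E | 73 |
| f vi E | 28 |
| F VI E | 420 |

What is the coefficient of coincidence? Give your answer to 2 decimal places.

The two rarest classes, f VI e and F vi E, are the double crossovers. Comparing them with the parentals, only the vi allele has switched, so vi is the middle locus and the order is f – vi – e.
f–vi: (141 + 8)/1000 = 0.1490; vi–e: (56 + 8)/1000 = 0.0640.
Expected DCO frequency = 0.1490 × 0.0640 ≈ 0.00954; observed = 8/1000 ≈ 0.00800.
Coefficient of coincidence = 0.00800/0.00954 ≈ 0.84.

0.84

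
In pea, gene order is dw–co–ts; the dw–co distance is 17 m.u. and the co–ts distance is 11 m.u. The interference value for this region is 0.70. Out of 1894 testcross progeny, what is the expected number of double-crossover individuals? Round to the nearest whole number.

11

Map distances give recombination frequencies of 0.170 and 0.110 for the two intervals.
With interference 0.70 (so coincidence = 0.30), expected double-crossover frequency = 0.170 × 0.110 × 0.30 = 0.00561.
Expected number = 0.00561 × 1894 = 10.63 ≈ 11.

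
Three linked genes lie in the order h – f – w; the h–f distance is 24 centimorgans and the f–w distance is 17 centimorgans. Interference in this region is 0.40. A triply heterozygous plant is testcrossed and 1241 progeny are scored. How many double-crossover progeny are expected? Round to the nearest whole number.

Map distances give recombination frequencies of 0.240 and 0.170 for the two intervals.
With interference 0.40 (so coincidence = 0.60), expected double-crossover frequency = 0.240 × 0.170 × 0.60 = 0.02448.
Expected number = 0.02448 × 1241 = 30.38 ≈ 30.

30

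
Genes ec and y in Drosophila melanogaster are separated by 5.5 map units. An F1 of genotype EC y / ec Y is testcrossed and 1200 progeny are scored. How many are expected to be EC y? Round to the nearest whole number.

A map distance of 5.5 map units corresponds to a recombination frequency of 0.055.
The F1 is EC y / ec Y, so EC y is a parental gamete class with expected frequency (1 − r)/2 = 0.945/2 = 0.4725.
Expected number = 0.4725 × 1200 = 567.00 ≈ 567.

567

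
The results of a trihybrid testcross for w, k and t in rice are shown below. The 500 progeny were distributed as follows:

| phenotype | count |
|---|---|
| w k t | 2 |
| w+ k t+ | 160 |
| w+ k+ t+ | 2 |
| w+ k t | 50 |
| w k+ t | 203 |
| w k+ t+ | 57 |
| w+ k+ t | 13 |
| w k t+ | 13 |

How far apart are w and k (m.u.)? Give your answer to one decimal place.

6.0 m.u.

The two most frequent reciprocal classes, w k+ t and w+ k t+, are the parental types, so the F1 was w k+ t / w+ k t+.
The two rarest classes, w k t and w+ k+ t+, are the double crossovers. Comparing them with the parentals, only the k allele has switched, so k is the middle locus and the order is w – k – t.
Crossovers in the w–k interval produce the single-crossover classes w+ k+ t and w k t+ (13 + 13 = 26) plus the double crossovers (4).
RF(w–k) = (26 + 4) / 500 = 30/500 = 0.0600 → 6.0 m.u.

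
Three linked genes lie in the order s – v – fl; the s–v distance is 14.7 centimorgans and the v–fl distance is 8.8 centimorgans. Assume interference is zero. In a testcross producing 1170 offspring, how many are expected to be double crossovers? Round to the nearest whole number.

15

Map distances give recombination frequencies of 0.147 and 0.088 for the two intervals.
With no interference, expected double-crossover frequency = 0.147 × 0.088 = 0.01294.
Expected number = 0.01294 × 1170 = 15.14 ≈ 15.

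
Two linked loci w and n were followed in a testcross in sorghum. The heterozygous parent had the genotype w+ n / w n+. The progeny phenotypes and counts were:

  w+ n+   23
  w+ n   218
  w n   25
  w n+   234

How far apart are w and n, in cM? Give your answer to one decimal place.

The recombinant classes are w+ n+ and w n: 23 + 25 = 48.
Recombination frequency = 48/500 = 0.0960 ≈ 9.6%, i.e. 9.6 cM.

9.6 cM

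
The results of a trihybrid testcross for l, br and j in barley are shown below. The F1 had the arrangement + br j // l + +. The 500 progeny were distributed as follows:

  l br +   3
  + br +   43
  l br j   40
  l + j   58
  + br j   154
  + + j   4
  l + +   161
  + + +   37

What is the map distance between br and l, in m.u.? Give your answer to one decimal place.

16.8 m.u.

The two rarest classes, + + j and l br +, are the double crossovers. Comparing them with the parentals, only the br allele has switched, so br is the middle locus and the order is l – br – j.
Crossovers in the l–br interval produce the single-crossover classes l br j and + + + (40 + 37 = 77) plus the double crossovers (7).
RF(l–br) = (77 + 7) / 500 = 84/500 = 0.1680 → 16.8 m.u.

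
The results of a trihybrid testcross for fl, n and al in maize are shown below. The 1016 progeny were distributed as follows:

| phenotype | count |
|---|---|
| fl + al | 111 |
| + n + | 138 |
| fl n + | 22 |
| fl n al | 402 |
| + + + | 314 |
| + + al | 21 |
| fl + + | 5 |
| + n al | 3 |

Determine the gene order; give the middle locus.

The two most frequent reciprocal classes, fl n al and + + +, are the parental types, so the F1 was fl n al / + + +.
The two rarest classes, + n al and fl + +, are the double crossovers. Comparing them with the parentals, only the fl allele has switched, so fl is the middle locus and the order is al – fl – n.

fl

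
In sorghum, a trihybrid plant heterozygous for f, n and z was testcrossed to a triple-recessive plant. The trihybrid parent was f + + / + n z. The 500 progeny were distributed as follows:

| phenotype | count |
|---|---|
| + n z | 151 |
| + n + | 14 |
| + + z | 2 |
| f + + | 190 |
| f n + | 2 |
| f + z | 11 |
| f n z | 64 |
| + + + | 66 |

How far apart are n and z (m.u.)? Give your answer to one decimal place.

The two rarest classes, f n + and + + z, are the double crossovers. Comparing them with the parentals, only the n allele has switched, so n is the middle locus and the order is f – n – z.
Crossovers in the n–z interval produce the single-crossover classes f + z and + n + (11 + 14 = 25) plus the double crossovers (4).
RF(n–z) = (25 + 4) / 500 = 29/500 = 0.0580 → 5.8 m.u.

5.8 m.u.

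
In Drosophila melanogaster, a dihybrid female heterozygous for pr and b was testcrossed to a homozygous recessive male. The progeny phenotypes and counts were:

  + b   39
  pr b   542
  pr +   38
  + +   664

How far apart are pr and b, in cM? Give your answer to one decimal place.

The two most frequent classes, + + (664) and pr b (542), are the parental types, so the F1 was + + / pr b.
The recombinant classes are + b and pr +: 39 + 38 = 77.
Recombination frequency = 77/1283 = 0.0600 ≈ 6.0%, i.e. 6.0 cM.

6.0 cM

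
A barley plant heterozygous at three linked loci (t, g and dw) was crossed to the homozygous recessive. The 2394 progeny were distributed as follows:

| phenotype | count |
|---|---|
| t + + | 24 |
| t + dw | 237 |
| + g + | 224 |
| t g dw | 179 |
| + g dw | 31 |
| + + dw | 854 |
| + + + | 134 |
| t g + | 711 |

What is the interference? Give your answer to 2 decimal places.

The two most frequent reciprocal classes, t g + and + + dw, are the parental types, so the F1 was t g + / + + dw.
The two rarest classes, t + + and + g dw, are the double crossovers. Comparing them with the parentals, only the g allele has switched, so g is the middle locus and the order is t – g – dw.
t–g: (461 + 55)/2394 = 0.2155; g–dw: (313 + 55)/2394 = 0.1537.
Expected DCO frequency = 0.2155 × 0.1537 ≈ 0.03312; observed = 55/2394 ≈ 0.02297.
Coefficient of coincidence = 0.02297/0.03312 ≈ 0.69; interference = 1 − 0.69 = 0.31.

0.31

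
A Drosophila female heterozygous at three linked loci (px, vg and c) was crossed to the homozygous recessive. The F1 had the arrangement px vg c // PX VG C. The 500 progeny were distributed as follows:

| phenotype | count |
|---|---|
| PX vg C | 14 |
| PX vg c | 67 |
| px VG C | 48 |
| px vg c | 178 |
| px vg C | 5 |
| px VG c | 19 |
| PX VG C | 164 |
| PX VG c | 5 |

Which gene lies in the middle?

The two rarest classes, px vg C and PX VG c, are the double crossovers. Comparing them with the parentals, only the c allele has switched, so c is the middle locus and the order is vg – c – px.

c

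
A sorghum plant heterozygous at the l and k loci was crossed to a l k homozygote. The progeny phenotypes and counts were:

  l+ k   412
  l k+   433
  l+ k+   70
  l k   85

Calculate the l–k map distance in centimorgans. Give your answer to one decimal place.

15.5 centimorgans

The two most frequent classes, l+ k (412) and l k+ (433), are the parental types, so the F1 was l+ k / l k+.
The recombinant classes are l+ k+ and l k: 70 + 85 = 155.
Recombination frequency = 155/1000 = 0.1550 ≈ 15.5%, i.e. 15.5 centimorgans.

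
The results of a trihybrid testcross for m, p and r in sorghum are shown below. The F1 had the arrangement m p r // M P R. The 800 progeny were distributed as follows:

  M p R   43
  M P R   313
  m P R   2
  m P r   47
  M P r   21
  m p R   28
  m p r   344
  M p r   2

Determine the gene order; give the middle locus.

The two rarest classes, M p r and m P R, are the double crossovers. Comparing them with the parentals, only the m allele has switched, so m is the middle locus and the order is r – m – p.

m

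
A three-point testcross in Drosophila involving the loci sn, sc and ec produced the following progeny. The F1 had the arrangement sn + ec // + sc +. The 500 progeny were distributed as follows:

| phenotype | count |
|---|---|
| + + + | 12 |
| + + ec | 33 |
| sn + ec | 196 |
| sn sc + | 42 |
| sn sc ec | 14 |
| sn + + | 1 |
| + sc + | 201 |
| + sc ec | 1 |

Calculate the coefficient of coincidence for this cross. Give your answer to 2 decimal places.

0.46

The two rarest classes, sn + + and + sc ec, are the double crossovers. Comparing them with the parentals, only the ec allele has switched, so ec is the middle locus and the order is sn – ec – sc.
sn–ec: (75 + 2)/500 = 0.1540; ec–sc: (26 + 2)/500 = 0.0560.
Expected DCO frequency = 0.1540 × 0.0560 ≈ 0.00862; observed = 2/500 ≈ 0.00400.
Coefficient of coincidence = 0.00400/0.00862 ≈ 0.46.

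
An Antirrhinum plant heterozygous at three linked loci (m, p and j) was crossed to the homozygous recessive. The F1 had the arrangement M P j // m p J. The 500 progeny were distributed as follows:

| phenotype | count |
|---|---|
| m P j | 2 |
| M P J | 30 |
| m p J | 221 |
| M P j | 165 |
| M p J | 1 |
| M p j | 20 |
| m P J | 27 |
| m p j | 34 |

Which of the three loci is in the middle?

The two rarest classes, m P j and M p J, are the double crossovers. Comparing them with the parentals, only the m allele has switched, so m is the middle locus and the order is j – m – p.

m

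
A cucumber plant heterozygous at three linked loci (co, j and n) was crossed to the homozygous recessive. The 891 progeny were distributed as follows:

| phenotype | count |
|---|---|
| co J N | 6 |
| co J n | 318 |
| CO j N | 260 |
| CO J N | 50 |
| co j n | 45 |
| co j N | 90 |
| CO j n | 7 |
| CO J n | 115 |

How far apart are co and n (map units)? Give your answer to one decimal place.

24.5 map units

The two most frequent reciprocal classes, co J n and CO j N, are the parental types, so the F1 was co J n / CO j N.
The two rarest classes, co J N and CO j n, are the double crossovers. Comparing them with the parentals, only the n allele has switched, so n is the middle locus and the order is j – n – co.
Crossovers in the n–co interval produce the single-crossover classes CO J n and co j N (115 + 90 = 205) plus the double crossovers (13).
RF(n–co) = (205 + 13) / 891 = 218/891 = 0.2447 → 24.5 map units.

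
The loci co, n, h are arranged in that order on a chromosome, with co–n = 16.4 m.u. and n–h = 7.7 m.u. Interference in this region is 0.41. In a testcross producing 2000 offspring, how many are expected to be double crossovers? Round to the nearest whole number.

15

Map distances give recombination frequencies of 0.164 and 0.077 for the two intervals.
With interference 0.41 (so coincidence = 0.59), expected double-crossover frequency = 0.164 × 0.077 × 0.59 = 0.00745.
Expected number = 0.00745 × 2000 = 14.90 ≈ 15.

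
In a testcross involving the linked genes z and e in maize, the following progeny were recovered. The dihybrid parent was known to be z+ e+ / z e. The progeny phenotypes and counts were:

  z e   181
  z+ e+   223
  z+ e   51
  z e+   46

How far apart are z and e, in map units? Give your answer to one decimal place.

19.4 map units

The recombinant classes are z+ e and z e+: 51 + 46 = 97.
Recombination frequency = 97/501 = 0.1936 ≈ 19.4%, i.e. 19.4 map units.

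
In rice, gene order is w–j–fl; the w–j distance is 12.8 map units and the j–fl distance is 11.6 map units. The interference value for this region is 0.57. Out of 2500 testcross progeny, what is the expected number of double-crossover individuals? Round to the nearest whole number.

Map distances give recombination frequencies of 0.128 and 0.116 for the two intervals.
With interference 0.57 (so coincidence = 0.43), expected double-crossover frequency = 0.128 × 0.116 × 0.43 = 0.00638.
Expected number = 0.00638 × 2500 = 15.96 ≈ 16.

16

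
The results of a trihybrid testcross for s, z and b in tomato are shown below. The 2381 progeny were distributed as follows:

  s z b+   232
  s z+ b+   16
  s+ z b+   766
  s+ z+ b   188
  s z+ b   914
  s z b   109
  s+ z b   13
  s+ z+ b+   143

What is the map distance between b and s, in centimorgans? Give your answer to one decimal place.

The two most frequent reciprocal classes, s z+ b and s+ z b+, are the parental types, so the F1 was s z+ b / s+ z b+.
The two rarest classes, s z+ b+ and s+ z b, are the double crossovers. Comparing them with the parentals, only the b allele has switched, so b is the middle locus and the order is z – b – s.
Crossovers in the b–s interval produce the single-crossover classes s+ z+ b and s z b+ (188 + 232 = 420) plus the double crossovers (29).
RF(b–s) = (420 + 29) / 2381 = 449/2381 = 0.1886 → 18.9 centimorgans.

18.9 centimorgans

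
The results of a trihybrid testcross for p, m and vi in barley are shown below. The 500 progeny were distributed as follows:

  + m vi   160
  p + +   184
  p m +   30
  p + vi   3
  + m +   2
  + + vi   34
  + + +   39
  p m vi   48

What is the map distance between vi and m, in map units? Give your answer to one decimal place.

13.8 map units

The two most frequent reciprocal classes, + m vi and p + +, are the parental types, so the F1 was + m vi / p + +.
The two rarest classes, + m + and p + vi, are the double crossovers. Comparing them with the parentals, only the vi allele has switched, so vi is the middle locus and the order is p – vi – m.
Crossovers in the vi–m interval produce the single-crossover classes + + vi and p m + (34 + 30 = 64) plus the double crossovers (5).
RF(vi–m) = (64 + 5) / 500 = 69/500 = 0.1380 → 13.8 map units.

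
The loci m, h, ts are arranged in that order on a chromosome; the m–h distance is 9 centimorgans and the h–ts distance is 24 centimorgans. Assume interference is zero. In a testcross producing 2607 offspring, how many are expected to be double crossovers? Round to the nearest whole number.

Map distances give recombination frequencies of 0.090 and 0.240 for the two intervals.
With no interference, expected double-crossover frequency = 0.090 × 0.240 = 0.02160.
Expected number = 0.02160 × 2607 = 56.31 ≈ 56.

56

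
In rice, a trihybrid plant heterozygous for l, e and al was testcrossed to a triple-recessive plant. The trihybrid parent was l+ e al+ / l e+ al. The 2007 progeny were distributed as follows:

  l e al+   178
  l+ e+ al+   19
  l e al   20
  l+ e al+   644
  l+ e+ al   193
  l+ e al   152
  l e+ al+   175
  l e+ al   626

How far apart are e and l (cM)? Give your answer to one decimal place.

20.4 cM

The two rarest classes, l+ e+ al+ and l e al, are the double crossovers. Comparing them with the parentals, only the e allele has switched, so e is the middle locus and the order is l – e – al.
Crossovers in the l–e interval produce the single-crossover classes l e al+ and l+ e+ al (178 + 193 = 371) plus the double crossovers (39).
RF(l–e) = (371 + 39) / 2007 = 410/2007 = 0.2043 → 20.4 cM.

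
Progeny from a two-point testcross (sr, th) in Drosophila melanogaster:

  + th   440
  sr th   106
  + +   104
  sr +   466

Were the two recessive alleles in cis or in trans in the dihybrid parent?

trans

The two most frequent classes are + th (440) and sr + (466); these are the parental (non-recombinant) types.
So the F1 carried + th on one chromosome and sr + on the other — the recessive alleles are on opposite chromosomes (trans / repulsion).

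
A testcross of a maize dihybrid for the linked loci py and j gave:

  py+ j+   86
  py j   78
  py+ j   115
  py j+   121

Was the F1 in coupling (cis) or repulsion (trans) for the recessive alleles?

The two most frequent classes are py+ j (115) and py j+ (121); these are the parental (non-recombinant) types.
So the F1 carried py+ j on one chromosome and py j+ on the other — the recessive alleles are on opposite chromosomes (trans / repulsion).

trans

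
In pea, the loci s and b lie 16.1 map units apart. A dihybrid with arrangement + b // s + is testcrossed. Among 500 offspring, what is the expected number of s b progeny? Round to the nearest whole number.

A map distance of 16.1 map units corresponds to a recombination frequency of 0.161.
The F1 is + b / s +, so s b is a recombinant gamete class with expected frequency r/2 = 0.161/2 = 0.0805.
Expected number = 0.0805 × 500 = 40.25 ≈ 40.

40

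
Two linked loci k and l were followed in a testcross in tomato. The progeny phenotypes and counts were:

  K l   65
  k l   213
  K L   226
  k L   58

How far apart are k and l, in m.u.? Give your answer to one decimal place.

The two most frequent classes, K L (226) and k l (213), are the parental types, so the F1 was K L / k l.
The recombinant classes are K l and k L: 65 + 58 = 123.
Recombination frequency = 123/562 = 0.2189 ≈ 21.9%, i.e. 21.9 m.u.

21.9 m.u.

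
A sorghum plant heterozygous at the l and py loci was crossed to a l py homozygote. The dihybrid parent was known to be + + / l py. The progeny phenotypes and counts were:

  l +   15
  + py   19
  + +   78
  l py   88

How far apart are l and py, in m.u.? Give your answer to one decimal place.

17.0 m.u.

The recombinant classes are + py and l +: 19 + 15 = 34.
Recombination frequency = 34/200 = 0.1700 ≈ 17.0%, i.e. 17.0 m.u.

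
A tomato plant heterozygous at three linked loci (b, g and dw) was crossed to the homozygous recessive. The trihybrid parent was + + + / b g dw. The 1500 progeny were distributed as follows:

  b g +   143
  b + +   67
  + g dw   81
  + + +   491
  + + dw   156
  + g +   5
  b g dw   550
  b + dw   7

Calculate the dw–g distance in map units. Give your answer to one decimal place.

The two rarest classes, + g + and b + dw, are the double crossovers. Comparing them with the parentals, only the g allele has switched, so g is the middle locus and the order is dw – g – b.
Crossovers in the dw–g interval produce the single-crossover classes + + dw and b g + (156 + 143 = 299) plus the double crossovers (12).
RF(dw–g) = (299 + 12) / 1500 = 311/1500 = 0.2073 → 20.7 map units.

20.7 map units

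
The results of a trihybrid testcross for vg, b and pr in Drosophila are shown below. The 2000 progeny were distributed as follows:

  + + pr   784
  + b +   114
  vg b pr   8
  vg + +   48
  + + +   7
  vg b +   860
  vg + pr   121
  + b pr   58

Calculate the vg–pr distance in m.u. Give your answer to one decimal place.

The two most frequent reciprocal classes, + + pr and vg b +, are the parental types, so the F1 was + + pr / vg b +.
The two rarest classes, + + + and vg b pr, are the double crossovers. Comparing them with the parentals, only the pr allele has switched, so pr is the middle locus and the order is b – pr – vg.
Crossovers in the pr–vg interval produce the single-crossover classes vg + pr and + b + (121 + 114 = 235) plus the double crossovers (15).
RF(pr–vg) = (235 + 15) / 2000 = 250/2000 = 0.1250 → 12.5 m.u.

12.5 m.u.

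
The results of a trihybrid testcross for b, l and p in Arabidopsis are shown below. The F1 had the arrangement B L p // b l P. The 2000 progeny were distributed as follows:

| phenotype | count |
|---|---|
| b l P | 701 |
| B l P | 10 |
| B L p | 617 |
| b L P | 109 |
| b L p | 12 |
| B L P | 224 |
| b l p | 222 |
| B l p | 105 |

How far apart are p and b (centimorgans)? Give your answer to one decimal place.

The two rarest classes, b L p and B l P, are the double crossovers. Comparing them with the parentals, only the b allele has switched, so b is the middle locus and the order is l – b – p.
Crossovers in the b–p interval produce the single-crossover classes B L P and b l p (224 + 222 = 446) plus the double crossovers (22).
RF(b–p) = (446 + 22) / 2000 = 468/2000 = 0.2340 → 23.4 centimorgans.

23.4 centimorgans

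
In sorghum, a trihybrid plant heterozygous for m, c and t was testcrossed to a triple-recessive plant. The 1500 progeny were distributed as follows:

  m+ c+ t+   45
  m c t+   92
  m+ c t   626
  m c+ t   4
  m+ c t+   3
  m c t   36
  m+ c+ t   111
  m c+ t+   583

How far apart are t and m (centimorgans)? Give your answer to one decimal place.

The two most frequent reciprocal classes, m+ c t and m c+ t+, are the parental types, so the F1 was m+ c t / m c+ t+.
The two rarest classes, m+ c t+ and m c+ t, are the double crossovers. Comparing them with the parentals, only the t allele has switched, so t is the middle locus and the order is c – t – m.
Crossovers in the t–m interval produce the single-crossover classes m c t and m+ c+ t+ (36 + 45 = 81) plus the double crossovers (7).
RF(t–m) = (81 + 7) / 1500 = 88/1500 = 0.0587 → 5.9 centimorgans.

5.9 centimorgans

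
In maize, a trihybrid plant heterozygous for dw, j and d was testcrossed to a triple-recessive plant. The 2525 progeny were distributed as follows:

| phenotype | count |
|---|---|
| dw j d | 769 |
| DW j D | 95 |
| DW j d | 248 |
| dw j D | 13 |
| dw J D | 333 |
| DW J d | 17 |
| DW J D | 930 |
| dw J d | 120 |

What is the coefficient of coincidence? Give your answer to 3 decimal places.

The two most frequent reciprocal classes, DW J D and dw j d, are the parental types, so the F1 was DW J D / dw j d.
The two rarest classes, DW J d and dw j D, are the double crossovers. Comparing them with the parentals, only the d allele has switched, so d is the middle locus and the order is j – d – dw.
j–d: (215 + 30)/2525 = 0.0970; d–dw: (581 + 30)/2525 = 0.2420.
Expected DCO frequency = 0.0970 × 0.2420 ≈ 0.02347; observed = 30/2525 ≈ 0.01188.
Coefficient of coincidence = 0.01188/0.02347 ≈ 0.506.

0.506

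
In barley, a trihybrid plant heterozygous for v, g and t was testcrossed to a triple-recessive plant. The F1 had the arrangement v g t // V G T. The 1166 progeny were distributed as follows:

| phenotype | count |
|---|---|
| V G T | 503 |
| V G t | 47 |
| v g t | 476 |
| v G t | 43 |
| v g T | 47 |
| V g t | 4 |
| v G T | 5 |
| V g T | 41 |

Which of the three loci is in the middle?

v

The two rarest classes, V g t and v G T, are the double crossovers. Comparing them with the parentals, only the v allele has switched, so v is the middle locus and the order is t – v – g.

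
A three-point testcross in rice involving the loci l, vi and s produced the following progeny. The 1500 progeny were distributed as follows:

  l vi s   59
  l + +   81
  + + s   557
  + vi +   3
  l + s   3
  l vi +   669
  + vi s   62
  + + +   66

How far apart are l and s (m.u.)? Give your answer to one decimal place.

8.7 m.u.

The two most frequent reciprocal classes, l vi + and + + s, are the parental types, so the F1 was l vi + / + + s.
The two rarest classes, + vi + and l + s, are the double crossovers. Comparing them with the parentals, only the l allele has switched, so l is the middle locus and the order is vi – l – s.
Crossovers in the l–s interval produce the single-crossover classes l vi s and + + + (59 + 66 = 125) plus the double crossovers (6).
RF(l–s) = (125 + 6) / 1500 = 131/1500 = 0.0873 → 8.7 m.u.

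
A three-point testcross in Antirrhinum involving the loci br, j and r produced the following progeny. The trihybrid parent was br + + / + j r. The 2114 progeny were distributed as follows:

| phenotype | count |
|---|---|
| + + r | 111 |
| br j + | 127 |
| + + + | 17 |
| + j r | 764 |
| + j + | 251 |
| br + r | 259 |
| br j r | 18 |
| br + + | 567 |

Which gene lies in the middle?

The two rarest classes, + + + and br j r, are the double crossovers. Comparing them with the parentals, only the br allele has switched, so br is the middle locus and the order is r – br – j.

br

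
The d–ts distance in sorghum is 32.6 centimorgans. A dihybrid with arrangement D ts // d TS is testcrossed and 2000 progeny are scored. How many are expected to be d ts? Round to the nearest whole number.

A map distance of 32.6 centimorgans corresponds to a recombination frequency of 0.326.
The F1 is D ts / d TS, so d ts is a recombinant gamete class with expected frequency r/2 = 0.326/2 = 0.1630.
Expected number = 0.1630 × 2000 = 326.00 ≈ 326.

326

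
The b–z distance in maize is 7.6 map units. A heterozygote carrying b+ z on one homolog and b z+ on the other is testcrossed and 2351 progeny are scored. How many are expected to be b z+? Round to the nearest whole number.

1086

A map distance of 7.6 map units corresponds to a recombination frequency of 0.076.
The F1 is b+ z / b z+, so b z+ is a parental gamete class with expected frequency (1 − r)/2 = 0.924/2 = 0.4620.
Expected number = 0.4620 × 2351 = 1086.16 ≈ 1086.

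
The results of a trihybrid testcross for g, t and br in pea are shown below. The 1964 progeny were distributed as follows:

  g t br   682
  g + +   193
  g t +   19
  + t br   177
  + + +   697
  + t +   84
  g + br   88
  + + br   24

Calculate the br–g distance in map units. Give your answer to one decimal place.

21.0 map units

The two most frequent reciprocal classes, g t br and + + +, are the parental types, so the F1 was g t br / + + +.
The two rarest classes, g t + and + + br, are the double crossovers. Comparing them with the parentals, only the br allele has switched, so br is the middle locus and the order is g – br – t.
Crossovers in the g–br interval produce the single-crossover classes + t br and g + + (177 + 193 = 370) plus the double crossovers (43).
RF(g–br) = (370 + 43) / 1964 = 413/1964 = 0.2103 → 21.0 map units.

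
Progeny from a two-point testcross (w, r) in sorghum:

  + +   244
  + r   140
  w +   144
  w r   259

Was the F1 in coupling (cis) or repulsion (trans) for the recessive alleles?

The two most frequent classes are + + (244) and w r (259); these are the parental (non-recombinant) types.
So the F1 carried + + on one chromosome and w r on the other — the recessive alleles are on the same chromosome (cis / coupling).

cis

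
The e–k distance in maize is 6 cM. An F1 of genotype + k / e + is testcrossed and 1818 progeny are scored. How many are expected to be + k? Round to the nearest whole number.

A map distance of 6 cM corresponds to a recombination frequency of 0.060.
The F1 is + k / e +, so + k is a parental gamete class with expected frequency (1 − r)/2 = 0.940/2 = 0.4700.
Expected number = 0.4700 × 1818 = 854.46 ≈ 854.

854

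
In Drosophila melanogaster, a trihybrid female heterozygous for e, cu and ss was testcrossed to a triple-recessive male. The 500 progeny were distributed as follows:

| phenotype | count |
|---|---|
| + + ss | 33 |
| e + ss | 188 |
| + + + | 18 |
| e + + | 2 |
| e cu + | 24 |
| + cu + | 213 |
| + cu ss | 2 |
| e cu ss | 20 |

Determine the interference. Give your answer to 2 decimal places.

The two most frequent reciprocal classes, + cu + and e + ss, are the parental types, so the F1 was + cu + / e + ss.
The two rarest classes, + cu ss and e + +, are the double crossovers. Comparing them with the parentals, only the ss allele has switched, so ss is the middle locus and the order is e – ss – cu.
e–ss: (57 + 4)/500 = 0.1220; ss–cu: (38 + 4)/500 = 0.0840.
Expected DCO frequency = 0.1220 × 0.0840 ≈ 0.01025; observed = 4/500 ≈ 0.00800.
Coefficient of coincidence = 0.00800/0.01025 ≈ 0.78; interference = 1 − 0.78 = 0.22.

0.22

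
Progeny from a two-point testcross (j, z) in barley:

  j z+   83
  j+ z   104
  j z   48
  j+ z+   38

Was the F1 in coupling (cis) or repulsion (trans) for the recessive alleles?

trans

The two most frequent classes are j+ z (104) and j z+ (83); these are the parental (non-recombinant) types.
So the F1 carried j+ z on one chromosome and j z+ on the other — the recessive alleles are on opposite chromosomes (trans / repulsion).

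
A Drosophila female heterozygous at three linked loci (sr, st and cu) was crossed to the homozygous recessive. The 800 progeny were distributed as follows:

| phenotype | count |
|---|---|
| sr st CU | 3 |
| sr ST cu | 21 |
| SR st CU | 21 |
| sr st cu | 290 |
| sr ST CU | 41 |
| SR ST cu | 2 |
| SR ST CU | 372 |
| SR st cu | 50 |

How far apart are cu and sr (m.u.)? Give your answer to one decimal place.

The two most frequent reciprocal classes, sr st cu and SR ST CU, are the parental types, so the F1 was sr st cu / SR ST CU.
The two rarest classes, sr st CU and SR ST cu, are the double crossovers. Comparing them with the parentals, only the cu allele has switched, so cu is the middle locus and the order is sr – cu – st.
Crossovers in the sr–cu interval produce the single-crossover classes SR st cu and sr ST CU (50 + 41 = 91) plus the double crossovers (5).
RF(sr–cu) = (91 + 5) / 800 = 96/800 = 0.1200 → 12.0 m.u.

12.0 m.u.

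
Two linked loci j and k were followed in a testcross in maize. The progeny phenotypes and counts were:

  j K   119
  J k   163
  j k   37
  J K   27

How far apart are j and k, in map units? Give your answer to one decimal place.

The two most frequent classes, J k (163) and j K (119), are the parental types, so the F1 was J k / j K.
The recombinant classes are J K and j k: 27 + 37 = 64.
Recombination frequency = 64/346 = 0.1850 ≈ 18.5%, i.e. 18.5 map units.

18.5 map units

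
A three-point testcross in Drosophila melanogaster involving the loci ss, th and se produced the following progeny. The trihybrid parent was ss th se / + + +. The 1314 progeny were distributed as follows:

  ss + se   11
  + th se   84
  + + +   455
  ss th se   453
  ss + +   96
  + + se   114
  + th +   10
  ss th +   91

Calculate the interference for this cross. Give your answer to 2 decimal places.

The two rarest classes, ss + se and + th +, are the double crossovers. Comparing them with the parentals, only the th allele has switched, so th is the middle locus and the order is se – th – ss.
se–th: (205 + 21)/1314 = 0.1720; th–ss: (180 + 21)/1314 = 0.1530.
Expected DCO frequency = 0.1720 × 0.1530 ≈ 0.02632; observed = 21/1314 ≈ 0.01598.
Coefficient of coincidence = 0.01598/0.02632 ≈ 0.61; interference = 1 − 0.61 = 0.39.

0.39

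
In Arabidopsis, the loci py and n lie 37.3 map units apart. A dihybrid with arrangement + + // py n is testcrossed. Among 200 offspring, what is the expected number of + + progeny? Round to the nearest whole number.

63

A map distance of 37.3 map units corresponds to a recombination frequency of 0.373.
The F1 is + + / py n, so + + is a parental gamete class with expected frequency (1 − r)/2 = 0.627/2 = 0.3135.
Expected number = 0.3135 × 200 = 62.70 ≈ 63.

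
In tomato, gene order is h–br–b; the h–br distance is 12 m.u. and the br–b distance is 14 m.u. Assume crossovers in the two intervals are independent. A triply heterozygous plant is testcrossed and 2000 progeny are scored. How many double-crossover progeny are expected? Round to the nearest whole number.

34

Map distances give recombination frequencies of 0.120 and 0.140 for the two intervals.
With no interference, expected double-crossover frequency = 0.120 × 0.140 = 0.01680.
Expected number = 0.01680 × 2000 = 33.60 ≈ 34.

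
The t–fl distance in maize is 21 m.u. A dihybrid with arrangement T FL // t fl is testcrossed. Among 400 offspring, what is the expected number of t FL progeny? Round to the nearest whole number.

42

A map distance of 21 m.u. corresponds to a recombination frequency of 0.210.
The F1 is T FL / t fl, so t FL is a recombinant gamete class with expected frequency r/2 = 0.210/2 = 0.1050.
Expected number = 0.1050 × 400 = 42.00 ≈ 42.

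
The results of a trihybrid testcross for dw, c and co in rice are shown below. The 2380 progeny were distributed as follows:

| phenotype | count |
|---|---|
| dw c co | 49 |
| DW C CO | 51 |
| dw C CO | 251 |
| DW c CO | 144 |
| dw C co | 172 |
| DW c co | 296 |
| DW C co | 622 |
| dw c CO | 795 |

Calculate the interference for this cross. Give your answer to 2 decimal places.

0.12

The two most frequent reciprocal classes, dw c CO and DW C co, are the parental types, so the F1 was dw c CO / DW C co.
The two rarest classes, dw c co and DW C CO, are the double crossovers. Comparing them with the parentals, only the co allele has switched, so co is the middle locus and the order is dw – co – c.
dw–co: (316 + 100)/2380 = 0.1748; co–c: (547 + 100)/2380 = 0.2718.
Expected DCO frequency = 0.1748 × 0.2718 ≈ 0.04751; observed = 100/2380 ≈ 0.04202.
Coefficient of coincidence = 0.04202/0.04751 ≈ 0.88; interference = 1 − 0.88 = 0.12.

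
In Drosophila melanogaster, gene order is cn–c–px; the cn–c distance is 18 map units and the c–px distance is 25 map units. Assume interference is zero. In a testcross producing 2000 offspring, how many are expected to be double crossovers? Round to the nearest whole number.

Map distances give recombination frequencies of 0.180 and 0.250 for the two intervals.
With no interference, expected double-crossover frequency = 0.180 × 0.250 = 0.04500.
Expected number = 0.04500 × 2000 = 90.00 ≈ 90.

90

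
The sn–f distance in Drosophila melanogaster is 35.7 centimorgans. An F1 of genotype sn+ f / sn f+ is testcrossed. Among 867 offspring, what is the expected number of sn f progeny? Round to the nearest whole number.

A map distance of 35.7 centimorgans corresponds to a recombination frequency of 0.357.
The F1 is sn+ f / sn f+, so sn f is a recombinant gamete class with expected frequency r/2 = 0.357/2 = 0.1785.
Expected number = 0.1785 × 867 = 154.76 ≈ 155.

155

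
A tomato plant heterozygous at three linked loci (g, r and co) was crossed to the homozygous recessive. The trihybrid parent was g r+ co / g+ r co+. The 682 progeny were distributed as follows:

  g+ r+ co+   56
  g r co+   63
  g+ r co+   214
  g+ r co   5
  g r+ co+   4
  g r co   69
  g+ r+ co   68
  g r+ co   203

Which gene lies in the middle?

co

The two rarest classes, g r+ co+ and g+ r co, are the double crossovers. Comparing them with the parentals, only the co allele has switched, so co is the middle locus and the order is g – co – r.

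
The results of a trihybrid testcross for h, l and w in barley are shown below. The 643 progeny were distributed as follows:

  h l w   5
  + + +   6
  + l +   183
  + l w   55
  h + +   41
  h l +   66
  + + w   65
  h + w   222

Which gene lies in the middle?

l

The two most frequent reciprocal classes, + l + and h + w, are the parental types, so the F1 was + l + / h + w.
The two rarest classes, + + + and h l w, are the double crossovers. Comparing them with the parentals, only the l allele has switched, so l is the middle locus and the order is h – l – w.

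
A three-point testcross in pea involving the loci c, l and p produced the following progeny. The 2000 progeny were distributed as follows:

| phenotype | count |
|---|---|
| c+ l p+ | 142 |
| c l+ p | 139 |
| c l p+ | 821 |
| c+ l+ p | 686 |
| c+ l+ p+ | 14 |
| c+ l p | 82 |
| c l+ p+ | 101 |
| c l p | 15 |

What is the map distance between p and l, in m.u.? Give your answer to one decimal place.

10.6 m.u.

The two most frequent reciprocal classes, c+ l+ p and c l p+, are the parental types, so the F1 was c+ l+ p / c l p+.
The two rarest classes, c+ l+ p+ and c l p, are the double crossovers. Comparing them with the parentals, only the p allele has switched, so p is the middle locus and the order is l – p – c.
Crossovers in the l–p interval produce the single-crossover classes c+ l p and c l+ p+ (82 + 101 = 183) plus the double crossovers (29).
RF(l–p) = (183 + 29) / 2000 = 212/2000 = 0.1060 → 10.6 m.u.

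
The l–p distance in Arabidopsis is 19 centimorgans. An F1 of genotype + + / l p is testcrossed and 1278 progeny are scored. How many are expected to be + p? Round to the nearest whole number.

A map distance of 19 centimorgans corresponds to a recombination frequency of 0.190.
The F1 is + + / l p, so + p is a recombinant gamete class with expected frequency r/2 = 0.190/2 = 0.0950.
Expected number = 0.0950 × 1278 = 121.41 ≈ 121.

121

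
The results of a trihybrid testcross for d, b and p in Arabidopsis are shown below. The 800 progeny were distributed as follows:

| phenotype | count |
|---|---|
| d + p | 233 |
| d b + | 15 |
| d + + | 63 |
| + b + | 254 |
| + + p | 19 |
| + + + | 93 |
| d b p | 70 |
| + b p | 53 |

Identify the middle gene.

d

The two most frequent reciprocal classes, d + p and + b +, are the parental types, so the F1 was d + p / + b +.
The two rarest classes, + + p and d b +, are the double crossovers. Comparing them with the parentals, only the d allele has switched, so d is the middle locus and the order is b – d – p.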